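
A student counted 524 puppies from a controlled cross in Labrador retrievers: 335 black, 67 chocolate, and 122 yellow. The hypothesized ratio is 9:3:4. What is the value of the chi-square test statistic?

16.054

Expected counts for N = 524 under a 9:3:4 ratio (total parts = 16):
  black: 524 × 9/16 = 294.75
  chocolate: 524 × 3/16 = 98.25
  yellow: 524 × 4/16 = 131
χ² = Σ (O − E)² / E
  black: (335 − 294.75)² / 294.75 = 5.4964
  chocolate: (67 − 98.25)² / 98.25 = 9.9396
  yellow: (122 − 131)² / 131 = 0.6183
χ² = 5.4964 + 9.9396 + 0.6183 = 16.0543 ≈ 16.054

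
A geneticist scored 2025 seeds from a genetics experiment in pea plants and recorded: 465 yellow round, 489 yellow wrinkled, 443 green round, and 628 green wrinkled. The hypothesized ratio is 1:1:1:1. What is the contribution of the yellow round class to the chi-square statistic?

3.361

Total ratio parts = 4. Expected numbers out of 2025:
  yellow round: 2025 × 1/4 = 506.25
  yellow wrinkled: 2025 × 1/4 = 506.25
  green round: 2025 × 1/4 = 506.25
  green wrinkled: 2025 × 1/4 = 506.25
Contribution of yellow round: (465 − 506.25)² / 506.25 = 3.3611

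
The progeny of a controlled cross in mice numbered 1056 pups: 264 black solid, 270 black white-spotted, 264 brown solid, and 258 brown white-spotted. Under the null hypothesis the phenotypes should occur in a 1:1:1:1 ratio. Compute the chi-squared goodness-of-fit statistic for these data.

Expected counts for N = 1056 under a 1:1:1:1 ratio (total parts = 4):
  black solid: 1056 × 1/4 = 264
  black white-spotted: 1056 × 1/4 = 264
  brown solid: 1056 × 1/4 = 264
  brown white-spotted: 1056 × 1/4 = 264
χ² = Σ (O − E)² / E
  black solid: (264 − 264)² / 264 = 0.0000
  black white-spotted: (270 − 264)² / 264 = 0.1364
  brown solid: (264 − 264)² / 264 = 0.0000
  brown white-spotted: (258 − 264)² / 264 = 0.1364
χ² = 0.0000 + 0.1364 + 0.0000 + 0.1364 = 0.2728 ≈ 0.273

0.273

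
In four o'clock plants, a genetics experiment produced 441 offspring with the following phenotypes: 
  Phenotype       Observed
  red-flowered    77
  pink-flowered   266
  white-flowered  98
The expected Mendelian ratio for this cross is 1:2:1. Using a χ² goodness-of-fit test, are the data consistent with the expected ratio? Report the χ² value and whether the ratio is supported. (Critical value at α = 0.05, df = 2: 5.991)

Under the 1:2:1 hypothesis (Σ ratio = 4, N = 441):
  red-flowered: 441 × 1/4 = 110.25
  pink-flowered: 441 × 2/4 = 220.5
  white-flowered: 441 × 1/4 = 110.25
χ² = Σ (O − E)² / E
  red-flowered: (77 − 110.25)² / 110.25 = 10.0278
  pink-flowered: (266 − 220.5)² / 220.5 = 9.3889
  white-flowered: (98 − 110.25)² / 110.25 = 1.3611
χ² = 10.0278 + 9.3889 + 1.3611 = 20.7778 ≈ 20.778
Degrees of freedom = 3 − 1 = 2; critical value at α = 0.05 is 5.991.
Since 20.778 > 5.991, we reject the null hypothesis — the data do not fit the 1:2:1 ratio.

20.778; not consistent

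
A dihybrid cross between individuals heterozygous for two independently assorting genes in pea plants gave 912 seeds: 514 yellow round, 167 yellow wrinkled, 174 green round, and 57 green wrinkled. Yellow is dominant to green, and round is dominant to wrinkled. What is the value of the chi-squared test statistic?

0.148

A dihybrid F₂ with independent assortment and complete dominance at both loci gives a 9:3:3:1 phenotypic ratio.
Under the 9:3:3:1 hypothesis (Σ ratio = 16, N = 912):
  yellow round: 912 × 9/16 = 513
  yellow wrinkled: 912 × 3/16 = 171
  green round: 912 × 3/16 = 171
  green wrinkled: 912 × 1/16 = 57
χ² = Σ (O − E)² / E
  yellow round: (514 − 513)² / 513 = 0.0019
  yellow wrinkled: (167 − 171)² / 171 = 0.0936
  green round: (174 − 171)² / 171 = 0.0526
  green wrinkled: (57 − 57)² / 57 = 0.0000
χ² = 0.0019 + 0.0936 + 0.0526 + 0.0000 = 0.1481 ≈ 0.148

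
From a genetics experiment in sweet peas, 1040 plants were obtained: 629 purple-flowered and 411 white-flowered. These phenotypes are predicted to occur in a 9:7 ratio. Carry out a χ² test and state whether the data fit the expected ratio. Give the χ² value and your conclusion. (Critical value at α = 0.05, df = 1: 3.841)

Expected counts for N = 1040 under a 9:7 ratio (total parts = 16):
  purple-flowered: 1040 × 9/16 = 585
  white-flowered: 1040 × 7/16 = 455
χ² = Σ (O − E)² / E
  purple-flowered: (629 − 585)² / 585 = 3.3094
  white-flowered: (411 − 455)² / 455 = 4.2549
χ² = 3.3094 + 4.2549 = 7.5643 ≈ 7.564
Degrees of freedom = 2 − 1 = 1; critical value at α = 0.05 is 3.841.
Since 7.564 > 3.841, we reject the null hypothesis — the data do not fit the 9:7 ratio.

7.564; not consistent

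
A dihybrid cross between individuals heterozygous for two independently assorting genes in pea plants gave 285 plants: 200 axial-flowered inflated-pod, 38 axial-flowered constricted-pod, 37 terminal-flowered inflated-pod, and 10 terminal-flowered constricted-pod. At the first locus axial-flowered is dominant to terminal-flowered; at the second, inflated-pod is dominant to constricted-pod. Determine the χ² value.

22.768

A dihybrid F₂ with independent assortment and complete dominance at both loci gives a 9:3:3:1 phenotypic ratio.
Total ratio parts = 16. Expected numbers out of 285:
  axial-flowered inflated-pod: 285 × 9/16 = 160.3125
  axial-flowered constricted-pod: 285 × 3/16 = 53.4375
  terminal-flowered inflated-pod: 285 × 3/16 = 53.4375
  terminal-flowered constricted-pod: 285 × 1/16 = 17.8125
χ² = Σ (O − E)² / E
  axial-flowered inflated-pod: (200 − 160.3125)² / 160.3125 = 9.8252
  axial-flowered constricted-pod: (38 − 53.4375)² / 53.4375 = 4.4597
  terminal-flowered inflated-pod: (37 − 53.4375)² / 53.4375 = 5.0562
  terminal-flowered constricted-pod: (10 − 17.8125)² / 17.8125 = 3.4265
χ² = 9.8252 + 4.4597 + 5.0562 + 3.4265 = 22.7676 ≈ 22.768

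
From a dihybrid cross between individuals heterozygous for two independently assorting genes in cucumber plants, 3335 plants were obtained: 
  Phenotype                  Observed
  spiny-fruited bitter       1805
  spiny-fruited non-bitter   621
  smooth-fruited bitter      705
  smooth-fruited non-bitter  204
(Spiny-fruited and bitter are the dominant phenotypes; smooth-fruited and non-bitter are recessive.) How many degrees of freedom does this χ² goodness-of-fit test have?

A dihybrid F₂ with independent assortment and complete dominance at both loci gives a 9:3:3:1 phenotypic ratio.
A goodness-of-fit test with 4 phenotype classes has df = 4 − 1 = 3.

3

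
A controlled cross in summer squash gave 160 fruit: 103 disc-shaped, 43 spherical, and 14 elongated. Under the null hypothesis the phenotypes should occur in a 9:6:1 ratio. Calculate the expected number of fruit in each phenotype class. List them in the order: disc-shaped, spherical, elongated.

90, 60, 10

Total ratio parts = 16. Expected numbers out of 160:
  disc-shaped: 160 × 9/16 = 90
  spherical: 160 × 6/16 = 60
  elongated: 160 × 1/16 = 10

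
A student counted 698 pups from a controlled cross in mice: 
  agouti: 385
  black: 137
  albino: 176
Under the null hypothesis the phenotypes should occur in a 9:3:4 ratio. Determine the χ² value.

Total ratio parts = 16. Expected numbers out of 698:
  agouti: 698 × 9/16 = 392.625
  black: 698 × 3/16 = 130.875
  albino: 698 × 4/16 = 174.5
χ² = Σ (O − E)² / E
  agouti: (385 − 392.625)² / 392.625 = 0.1481
  black: (137 − 130.875)² / 130.875 = 0.2867
  albino: (176 − 174.5)² / 174.5 = 0.0129
χ² = 0.1481 + 0.2867 + 0.0129 = 0.4477 ≈ 0.448

0.448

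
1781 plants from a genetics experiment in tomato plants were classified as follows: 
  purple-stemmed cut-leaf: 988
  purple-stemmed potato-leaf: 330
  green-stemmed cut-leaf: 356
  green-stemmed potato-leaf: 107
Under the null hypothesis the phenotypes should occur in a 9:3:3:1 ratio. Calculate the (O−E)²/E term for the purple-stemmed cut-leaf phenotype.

Total ratio parts = 16. Expected numbers out of 1781:
  purple-stemmed cut-leaf: 1781 × 9/16 = 1001.8125
  purple-stemmed potato-leaf: 1781 × 3/16 = 333.9375
  green-stemmed cut-leaf: 1781 × 3/16 = 333.9375
  green-stemmed potato-leaf: 1781 × 1/16 = 111.3125
Contribution of purple-stemmed cut-leaf: (988 − 1001.8125)² / 1001.8125 = 0.1904

0.190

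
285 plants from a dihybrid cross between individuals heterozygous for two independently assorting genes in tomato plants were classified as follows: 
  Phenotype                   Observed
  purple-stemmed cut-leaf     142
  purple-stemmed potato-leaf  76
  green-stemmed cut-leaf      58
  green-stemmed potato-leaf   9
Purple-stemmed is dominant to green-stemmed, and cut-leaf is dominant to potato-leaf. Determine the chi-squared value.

A dihybrid F₂ with independent assortment and complete dominance at both loci gives a 9:3:3:1 phenotypic ratio.
Under the 9:3:3:1 hypothesis (Σ ratio = 16, N = 285):
  purple-stemmed cut-leaf: 285 × 9/16 = 160.3125
  purple-stemmed potato-leaf: 285 × 3/16 = 53.4375
  green-stemmed cut-leaf: 285 × 3/16 = 53.4375
  green-stemmed potato-leaf: 285 × 1/16 = 17.8125
χ² = Σ (O − E)² / E
  purple-stemmed cut-leaf: (142 − 160.3125)² / 160.3125 = 2.0918
  purple-stemmed potato-leaf: (76 − 53.4375)² / 53.4375 = 9.5264
  green-stemmed cut-leaf: (58 − 53.4375)² / 53.4375 = 0.3895
  green-stemmed potato-leaf: (9 − 17.8125)² / 17.8125 = 4.3599
χ² = 2.0918 + 9.5264 + 0.3895 + 4.3599 = 16.3676 ≈ 16.368

16.368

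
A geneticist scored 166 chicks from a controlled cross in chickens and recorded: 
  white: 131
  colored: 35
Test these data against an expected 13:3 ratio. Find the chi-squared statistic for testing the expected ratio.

0.594

Total ratio parts = 16. Expected numbers out of 166:
  white: 166 × 13/16 = 134.875
  colored: 166 × 3/16 = 31.125
χ² = Σ (O − E)² / E
  white: (131 − 134.875)² / 134.875 = 0.1113
  colored: (35 − 31.125)² / 31.125 = 0.4824
χ² = 0.1113 + 0.4824 = 0.5937 ≈ 0.594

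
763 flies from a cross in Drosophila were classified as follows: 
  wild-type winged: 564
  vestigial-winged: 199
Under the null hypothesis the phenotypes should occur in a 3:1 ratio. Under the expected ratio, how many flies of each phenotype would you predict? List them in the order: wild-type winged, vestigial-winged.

572.25, 190.75

Under the 3:1 hypothesis (Σ ratio = 4, N = 763):
  wild-type winged: 763 × 3/4 = 572.25
  vestigial-winged: 763 × 1/4 = 190.75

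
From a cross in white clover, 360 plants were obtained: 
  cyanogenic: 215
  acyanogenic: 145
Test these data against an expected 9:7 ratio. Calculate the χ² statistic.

1.764

Under the 9:7 hypothesis (Σ ratio = 16, N = 360):
  cyanogenic: 360 × 9/16 = 202.5
  acyanogenic: 360 × 7/16 = 157.5
χ² = Σ (O − E)² / E
  cyanogenic: (215 − 202.5)² / 202.5 = 0.7716
  acyanogenic: (145 − 157.5)² / 157.5 = 0.9921
χ² = 0.7716 + 0.9921 = 1.7637 ≈ 1.764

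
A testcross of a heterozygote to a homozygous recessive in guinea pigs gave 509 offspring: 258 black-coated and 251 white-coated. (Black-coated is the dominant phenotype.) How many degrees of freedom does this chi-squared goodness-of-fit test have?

1

A testcross of a heterozygote (Aa × aa) gives a 1:1 phenotypic ratio.
A goodness-of-fit test with 2 phenotype classes has df = 2 − 1 = 1.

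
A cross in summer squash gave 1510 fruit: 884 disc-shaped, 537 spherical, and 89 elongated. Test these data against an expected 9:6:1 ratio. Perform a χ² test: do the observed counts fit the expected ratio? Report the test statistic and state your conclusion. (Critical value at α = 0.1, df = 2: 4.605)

3.229; consistent

Under the 9:6:1 hypothesis (Σ ratio = 16, N = 1510):
  disc-shaped: 1510 × 9/16 = 849.375
  spherical: 1510 × 6/16 = 566.25
  elongated: 1510 × 1/16 = 94.375
χ² = Σ (O − E)² / E
  disc-shaped: (884 − 849.375)² / 849.375 = 1.4115
  spherical: (537 − 566.25)² / 566.25 = 1.5109
  elongated: (89 − 94.375)² / 94.375 = 0.3061
χ² = 1.4115 + 1.5109 + 0.3061 = 3.2285 ≈ 3.229
Degrees of freedom = 3 − 1 = 2; critical value at α = 0.1 is 4.605.
Since 3.229 < 4.605, we fail to reject the null hypothesis — the data are consistent with the 9:6:1 ratio.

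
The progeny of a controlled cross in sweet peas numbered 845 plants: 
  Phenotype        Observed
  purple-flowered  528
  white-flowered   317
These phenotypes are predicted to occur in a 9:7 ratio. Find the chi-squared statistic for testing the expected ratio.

13.349

Under the 9:7 hypothesis (Σ ratio = 16, N = 845):
  purple-flowered: 845 × 9/16 = 475.3125
  white-flowered: 845 × 7/16 = 369.6875
χ² = Σ (O − E)² / E
  purple-flowered: (528 − 475.3125)² / 475.3125 = 5.8403
  white-flowered: (317 − 369.6875)² / 369.6875 = 7.5090
χ² = 5.8403 + 7.5090 = 13.3493 ≈ 13.349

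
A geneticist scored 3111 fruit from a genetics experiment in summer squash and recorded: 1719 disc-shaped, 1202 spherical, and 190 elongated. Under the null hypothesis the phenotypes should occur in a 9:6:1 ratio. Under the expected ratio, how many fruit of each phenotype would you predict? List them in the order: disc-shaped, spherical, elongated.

1749.9375, 1166.625, 194.4375

The 9:6:1 ratio has 16 parts, so with N = 3111 the expected counts are:
  disc-shaped: 3111 × 9/16 = 1749.9375
  spherical: 3111 × 6/16 = 1166.625
  elongated: 3111 × 1/16 = 194.4375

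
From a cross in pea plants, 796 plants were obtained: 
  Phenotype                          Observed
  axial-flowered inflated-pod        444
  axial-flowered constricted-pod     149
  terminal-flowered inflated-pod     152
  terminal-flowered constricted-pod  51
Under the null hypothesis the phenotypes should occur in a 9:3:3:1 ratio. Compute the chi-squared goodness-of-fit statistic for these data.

The 9:3:3:1 ratio has 16 parts, so with N = 796 the expected counts are:
  axial-flowered inflated-pod: 796 × 9/16 = 447.75
  axial-flowered constricted-pod: 796 × 3/16 = 149.25
  terminal-flowered inflated-pod: 796 × 3/16 = 149.25
  terminal-flowered constricted-pod: 796 × 1/16 = 49.75
χ² = Σ (O − E)² / E
  axial-flowered inflated-pod: (444 − 447.75)² / 447.75 = 0.0314
  axial-flowered constricted-pod: (149 − 149.25)² / 149.25 = 0.0004
  terminal-flowered inflated-pod: (152 − 149.25)² / 149.25 = 0.0507
  terminal-flowered constricted-pod: (51 − 49.75)² / 49.75 = 0.0314
χ² = 0.0314 + 0.0004 + 0.0507 + 0.0314 = 0.1139 ≈ 0.114

0.114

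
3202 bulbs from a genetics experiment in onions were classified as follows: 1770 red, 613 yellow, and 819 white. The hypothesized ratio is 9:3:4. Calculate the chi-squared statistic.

1.231

Total ratio parts = 16. Expected numbers out of 3202:
  red: 3202 × 9/16 = 1801.125
  yellow: 3202 × 3/16 = 600.375
  white: 3202 × 4/16 = 800.5
χ² = Σ (O − E)² / E
  red: (1770 − 1801.125)² / 1801.125 = 0.5379
  yellow: (613 − 600.375)² / 600.375 = 0.2655
  white: (819 − 800.5)² / 800.5 = 0.4275
χ² = 0.5379 + 0.2655 + 0.4275 = 1.2309 ≈ 1.231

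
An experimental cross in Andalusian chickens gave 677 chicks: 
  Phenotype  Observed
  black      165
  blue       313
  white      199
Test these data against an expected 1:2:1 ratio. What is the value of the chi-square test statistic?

Under the 1:2:1 hypothesis (Σ ratio = 4, N = 677):
  black: 677 × 1/4 = 169.25
  blue: 677 × 2/4 = 338.5
  white: 677 × 1/4 = 169.25
χ² = Σ (O − E)² / E
  black: (165 − 169.25)² / 169.25 = 0.1067
  blue: (313 − 338.5)² / 338.5 = 1.9210
  white: (199 − 169.25)² / 169.25 = 5.2293
χ² = 0.1067 + 1.9210 + 5.2293 = 7.257

7.257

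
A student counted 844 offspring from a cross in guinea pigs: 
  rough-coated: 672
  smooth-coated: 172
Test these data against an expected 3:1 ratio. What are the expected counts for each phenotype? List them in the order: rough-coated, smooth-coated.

633, 211

Total ratio parts = 4. Expected numbers out of 844:
  rough-coated: 844 × 3/4 = 633
  smooth-coated: 844 × 1/4 = 211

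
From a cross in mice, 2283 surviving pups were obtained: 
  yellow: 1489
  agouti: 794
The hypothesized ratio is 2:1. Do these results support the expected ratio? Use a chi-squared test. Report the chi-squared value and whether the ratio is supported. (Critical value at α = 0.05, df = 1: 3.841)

Under the 2:1 hypothesis (Σ ratio = 3, N = 2283):
  yellow: 2283 × 2/3 = 1522
  agouti: 2283 × 1/3 = 761
χ² = Σ (O − E)² / E
  yellow: (1489 − 1522)² / 1522 = 0.7155
  agouti: (794 − 761)² / 761 = 1.4310
χ² = 0.7155 + 1.4310 = 2.1465 ≈ 2.147
Degrees of freedom = 2 − 1 = 1; critical value at α = 0.05 is 3.841.
Since 2.147 < 3.841, we fail to reject the null hypothesis — the data are consistent with the 2:1 ratio.

2.147; consistent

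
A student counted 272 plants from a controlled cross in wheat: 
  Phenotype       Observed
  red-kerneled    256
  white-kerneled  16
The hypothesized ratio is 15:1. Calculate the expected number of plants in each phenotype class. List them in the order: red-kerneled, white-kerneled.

255, 17

The 15:1 ratio has 16 parts, so with N = 272 the expected counts are:
  red-kerneled: 272 × 15/16 = 255
  white-kerneled: 272 × 1/16 = 17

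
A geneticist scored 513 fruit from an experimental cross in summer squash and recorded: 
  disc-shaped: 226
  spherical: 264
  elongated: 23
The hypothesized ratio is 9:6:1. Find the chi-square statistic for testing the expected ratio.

42.793

The 9:6:1 ratio has 16 parts, so with N = 513 the expected counts are:
  disc-shaped: 513 × 9/16 = 288.5625
  spherical: 513 × 6/16 = 192.375
  elongated: 513 × 1/16 = 32.0625
χ² = Σ (O − E)² / E
  disc-shaped: (226 − 288.5625)² / 288.5625 = 13.5640
  spherical: (264 − 192.375)² / 192.375 = 26.6674
  elongated: (23 − 32.0625)² / 32.0625 = 2.5615
χ² = 13.5640 + 26.6674 + 2.5615 = 42.7929 ≈ 42.793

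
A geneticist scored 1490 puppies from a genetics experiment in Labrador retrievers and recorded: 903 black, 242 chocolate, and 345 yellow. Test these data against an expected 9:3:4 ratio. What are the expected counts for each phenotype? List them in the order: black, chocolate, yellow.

838.125, 279.375, 372.5

Expected counts for N = 1490 under a 9:3:4 ratio (total parts = 16):
  black: 1490 × 9/16 = 838.125
  chocolate: 1490 × 3/16 = 279.375
  yellow: 1490 × 4/16 = 372.5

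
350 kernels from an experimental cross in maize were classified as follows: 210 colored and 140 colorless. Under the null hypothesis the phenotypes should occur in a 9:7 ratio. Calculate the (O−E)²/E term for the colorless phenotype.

Under the 9:7 hypothesis (Σ ratio = 16, N = 350):
  colored: 350 × 9/16 = 196.875
  colorless: 350 × 7/16 = 153.125
Contribution of colorless: (140 − 153.125)² / 153.125 = 1.1250

1.125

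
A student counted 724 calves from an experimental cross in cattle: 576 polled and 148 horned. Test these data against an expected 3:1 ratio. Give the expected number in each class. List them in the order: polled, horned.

The 3:1 ratio has 4 parts, so with N = 724 the expected counts are:
  polled: 724 × 3/4 = 543
  horned: 724 × 1/4 = 181

543, 181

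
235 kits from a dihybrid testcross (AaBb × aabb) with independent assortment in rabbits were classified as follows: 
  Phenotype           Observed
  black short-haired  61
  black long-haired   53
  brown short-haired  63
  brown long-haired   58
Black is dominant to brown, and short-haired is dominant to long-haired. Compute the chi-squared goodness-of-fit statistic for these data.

A dihybrid testcross with independent assortment gives a 1:1:1:1 ratio.
Expected counts for N = 235 under a 1:1:1:1 ratio (total parts = 4):
  black short-haired: 235 × 1/4 = 58.75
  black long-haired: 235 × 1/4 = 58.75
  brown short-haired: 235 × 1/4 = 58.75
  brown long-haired: 235 × 1/4 = 58.75
χ² = Σ (O − E)² / E
  black short-haired: (61 − 58.75)² / 58.75 = 0.0862
  black long-haired: (53 − 58.75)² / 58.75 = 0.5628
  brown short-haired: (63 − 58.75)² / 58.75 = 0.3074
  brown long-haired: (58 − 58.75)² / 58.75 = 0.0096
χ² = 0.0862 + 0.5628 + 0.3074 + 0.0096 = 0.966

0.966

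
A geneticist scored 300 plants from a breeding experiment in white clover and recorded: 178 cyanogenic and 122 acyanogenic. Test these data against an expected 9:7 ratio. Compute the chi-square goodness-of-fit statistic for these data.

1.159

Expected counts for N = 300 under a 9:7 ratio (total parts = 16):
  cyanogenic: 300 × 9/16 = 168.75
  acyanogenic: 300 × 7/16 = 131.25
χ² = Σ (O − E)² / E
  cyanogenic: (178 − 168.75)² / 168.75 = 0.5070
  acyanogenic: (122 − 131.25)² / 131.25 = 0.6519
χ² = 0.5070 + 0.6519 = 1.1589 ≈ 1.159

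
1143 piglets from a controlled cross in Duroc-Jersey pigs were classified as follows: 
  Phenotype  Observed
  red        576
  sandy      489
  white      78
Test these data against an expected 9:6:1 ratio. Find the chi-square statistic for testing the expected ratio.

Under the 9:6:1 hypothesis (Σ ratio = 16, N = 1143):
  red: 1143 × 9/16 = 642.9375
  sandy: 1143 × 6/16 = 428.625
  white: 1143 × 1/16 = 71.4375
χ² = Σ (O − E)² / E
  red: (576 − 642.9375)² / 642.9375 = 6.9690
  sandy: (489 − 428.625)² / 428.625 = 8.5043
  white: (78 − 71.4375)² / 71.4375 = 0.6029
χ² = 6.9690 + 8.5043 + 0.6029 = 16.0762 ≈ 16.076

16.076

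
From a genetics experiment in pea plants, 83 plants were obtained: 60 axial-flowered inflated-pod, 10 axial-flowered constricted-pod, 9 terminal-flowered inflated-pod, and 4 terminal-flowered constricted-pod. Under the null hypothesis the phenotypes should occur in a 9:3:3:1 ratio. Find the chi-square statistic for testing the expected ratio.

Under the 9:3:3:1 hypothesis (Σ ratio = 16, N = 83):
  axial-flowered inflated-pod: 83 × 9/16 = 46.6875
  axial-flowered constricted-pod: 83 × 3/16 = 15.5625
  terminal-flowered inflated-pod: 83 × 3/16 = 15.5625
  terminal-flowered constricted-pod: 83 × 1/16 = 5.1875
χ² = Σ (O − E)² / E
  axial-flowered inflated-pod: (60 − 46.6875)² / 46.6875 = 3.7959
  axial-flowered constricted-pod: (10 − 15.5625)² / 15.5625 = 1.9882
  terminal-flowered inflated-pod: (9 − 15.5625)² / 15.5625 = 2.7673
  terminal-flowered constricted-pod: (4 − 5.1875)² / 5.1875 = 0.2718
χ² = 3.7959 + 1.9882 + 2.7673 + 0.2718 = 8.8232 ≈ 8.823

8.823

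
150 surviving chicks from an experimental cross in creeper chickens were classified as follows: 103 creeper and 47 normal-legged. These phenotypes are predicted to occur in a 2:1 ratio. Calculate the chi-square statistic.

Under the 2:1 hypothesis (Σ ratio = 3, N = 150):
  creeper: 150 × 2/3 = 100
  normal-legged: 150 × 1/3 = 50
χ² = Σ (O − E)² / E
  creeper: (103 − 100)² / 100 = 0.0900
  normal-legged: (47 − 50)² / 50 = 0.1800
χ² = 0.0900 + 0.1800 = 0.270

0.270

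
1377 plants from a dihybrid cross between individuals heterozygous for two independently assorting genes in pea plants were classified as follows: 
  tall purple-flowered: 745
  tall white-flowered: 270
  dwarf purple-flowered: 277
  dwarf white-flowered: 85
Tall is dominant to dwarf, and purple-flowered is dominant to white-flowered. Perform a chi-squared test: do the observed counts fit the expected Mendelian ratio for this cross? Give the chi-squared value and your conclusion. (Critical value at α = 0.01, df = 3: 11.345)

3.053; consistent

A dihybrid F₂ with independent assortment and complete dominance at both loci gives a 9:3:3:1 phenotypic ratio.
Total ratio parts = 16. Expected numbers out of 1377:
  tall purple-flowered: 1377 × 9/16 = 774.5625
  tall white-flowered: 1377 × 3/16 = 258.1875
  dwarf purple-flowered: 1377 × 3/16 = 258.1875
  dwarf white-flowered: 1377 × 1/16 = 86.0625
χ² = Σ (O − E)² / E
  tall purple-flowered: (745 − 774.5625)² / 774.5625 = 1.1283
  tall white-flowered: (270 − 258.1875)² / 258.1875 = 0.5404
  dwarf purple-flowered: (277 − 258.1875)² / 258.1875 = 1.3707
  dwarf white-flowered: (85 − 86.0625)² / 86.0625 = 0.0131
χ² = 1.1283 + 0.5404 + 1.3707 + 0.0131 = 3.0525 ≈ 3.053
Degrees of freedom = 4 − 1 = 3; critical value at α = 0.01 is 11.345.
Since 3.053 < 11.345, we fail to reject the null hypothesis — the data are consistent with the 9:3:3:1 ratio.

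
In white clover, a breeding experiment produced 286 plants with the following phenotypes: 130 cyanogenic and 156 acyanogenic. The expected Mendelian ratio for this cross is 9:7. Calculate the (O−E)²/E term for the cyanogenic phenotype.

5.926

Expected counts for N = 286 under a 9:7 ratio (total parts = 16):
  cyanogenic: 286 × 9/16 = 160.875
  acyanogenic: 286 × 7/16 = 125.125
Contribution of cyanogenic: (130 − 160.875)² / 160.875 = 5.9255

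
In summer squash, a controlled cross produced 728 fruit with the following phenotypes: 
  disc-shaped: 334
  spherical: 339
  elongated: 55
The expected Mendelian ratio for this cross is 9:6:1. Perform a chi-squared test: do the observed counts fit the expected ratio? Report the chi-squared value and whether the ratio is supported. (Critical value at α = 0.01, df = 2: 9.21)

31.860; not consistent

Under the 9:6:1 hypothesis (Σ ratio = 16, N = 728):
  disc-shaped: 728 × 9/16 = 409.5
  spherical: 728 × 6/16 = 273
  elongated: 728 × 1/16 = 45.5
χ² = Σ (O − E)² / E
  disc-shaped: (334 − 409.5)² / 409.5 = 13.9200
  spherical: (339 − 273)² / 273 = 15.9560
  elongated: (55 − 45.5)² / 45.5 = 1.9835
χ² = 13.9200 + 15.9560 + 1.9835 = 31.8595 ≈ 31.860
Degrees of freedom = 3 − 1 = 2; critical value at α = 0.01 is 9.21.
Since 31.860 > 9.21, we reject the null hypothesis — the data do not fit the 9:6:1 ratio.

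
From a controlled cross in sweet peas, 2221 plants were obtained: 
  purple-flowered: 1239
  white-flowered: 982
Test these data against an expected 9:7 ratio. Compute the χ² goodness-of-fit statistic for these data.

0.195

Expected counts for N = 2221 under a 9:7 ratio (total parts = 16):
  purple-flowered: 2221 × 9/16 = 1249.3125
  white-flowered: 2221 × 7/16 = 971.6875
χ² = Σ (O − E)² / E
  purple-flowered: (1239 − 1249.3125)² / 1249.3125 = 0.0851
  white-flowered: (982 − 971.6875)² / 971.6875 = 0.1094
χ² = 0.0851 + 0.1094 = 0.1945 ≈ 0.195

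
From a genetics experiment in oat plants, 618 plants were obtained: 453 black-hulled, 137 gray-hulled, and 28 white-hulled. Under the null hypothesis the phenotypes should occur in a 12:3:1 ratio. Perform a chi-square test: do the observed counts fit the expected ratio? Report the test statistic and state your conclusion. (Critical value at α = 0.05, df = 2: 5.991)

The 12:3:1 ratio has 16 parts, so with N = 618 the expected counts are:
  black-hulled: 618 × 12/16 = 463.5
  gray-hulled: 618 × 3/16 = 115.875
  white-hulled: 618 × 1/16 = 38.625
χ² = Σ (O − E)² / E
  black-hulled: (453 − 463.5)² / 463.5 = 0.2379
  gray-hulled: (137 − 115.875)² / 115.875 = 3.8513
  white-hulled: (28 − 38.625)² / 38.625 = 2.9227
χ² = 0.2379 + 3.8513 + 2.9227 = 7.0119 ≈ 7.012
Degrees of freedom = 3 − 1 = 2; critical value at α = 0.05 is 5.991.
Since 7.012 > 5.991, we reject the null hypothesis — the data do not fit the 12:3:1 ratio.

7.012; not consistent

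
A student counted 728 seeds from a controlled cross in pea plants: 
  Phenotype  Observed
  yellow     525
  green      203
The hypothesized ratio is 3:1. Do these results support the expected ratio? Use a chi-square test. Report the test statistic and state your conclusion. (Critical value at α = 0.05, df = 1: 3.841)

Total ratio parts = 4. Expected numbers out of 728:
  yellow: 728 × 3/4 = 546
  green: 728 × 1/4 = 182
χ² = Σ (O − E)² / E
  yellow: (525 − 546)² / 546 = 0.8077
  green: (203 − 182)² / 182 = 2.4231
χ² = 0.8077 + 2.4231 = 3.2308 ≈ 3.231
Degrees of freedom = 2 − 1 = 1; critical value at α = 0.05 is 3.841.
Since 3.231 < 3.841, we fail to reject the null hypothesis — the data are consistent with the 3:1 ratio.

3.231; consistent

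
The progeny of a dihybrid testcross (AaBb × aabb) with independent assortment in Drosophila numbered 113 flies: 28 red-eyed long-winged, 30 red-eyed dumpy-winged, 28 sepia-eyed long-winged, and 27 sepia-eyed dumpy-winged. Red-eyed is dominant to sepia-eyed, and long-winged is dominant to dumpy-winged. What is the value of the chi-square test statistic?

A dihybrid testcross with independent assortment gives a 1:1:1:1 ratio.
The 1:1:1:1 ratio has 4 parts, so with N = 113 the expected counts are:
  red-eyed long-winged: 113 × 1/4 = 28.25
  red-eyed dumpy-winged: 113 × 1/4 = 28.25
  sepia-eyed long-winged: 113 × 1/4 = 28.25
  sepia-eyed dumpy-winged: 113 × 1/4 = 28.25
χ² = Σ (O − E)² / E
  red-eyed long-winged: (28 − 28.25)² / 28.25 = 0.0022
  red-eyed dumpy-winged: (30 − 28.25)² / 28.25 = 0.1084
  sepia-eyed long-winged: (28 − 28.25)² / 28.25 = 0.0022
  sepia-eyed dumpy-winged: (27 − 28.25)² / 28.25 = 0.0553
χ² = 0.0022 + 0.1084 + 0.0022 + 0.0553 = 0.1681 ≈ 0.168

0.168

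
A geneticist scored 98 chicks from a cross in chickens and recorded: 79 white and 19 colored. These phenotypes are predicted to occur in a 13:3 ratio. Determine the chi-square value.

Under the 13:3 hypothesis (Σ ratio = 16, N = 98):
  white: 98 × 13/16 = 79.625
  colored: 98 × 3/16 = 18.375
χ² = Σ (O − E)² / E
  white: (79 − 79.625)² / 79.625 = 0.0049
  colored: (19 − 18.375)² / 18.375 = 0.0213
χ² = 0.0049 + 0.0213 = 0.0262 ≈ 0.026

0.026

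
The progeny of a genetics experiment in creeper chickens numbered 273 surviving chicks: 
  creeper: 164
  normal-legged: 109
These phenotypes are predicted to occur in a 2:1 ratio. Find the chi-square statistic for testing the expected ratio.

The 2:1 ratio has 3 parts, so with N = 273 the expected counts are:
  creeper: 273 × 2/3 = 182
  normal-legged: 273 × 1/3 = 91
χ² = Σ (O − E)² / E
  creeper: (164 − 182)² / 182 = 1.7802
  normal-legged: (109 − 91)² / 91 = 3.5604
χ² = 1.7802 + 3.5604 = 5.3406 ≈ 5.341

5.341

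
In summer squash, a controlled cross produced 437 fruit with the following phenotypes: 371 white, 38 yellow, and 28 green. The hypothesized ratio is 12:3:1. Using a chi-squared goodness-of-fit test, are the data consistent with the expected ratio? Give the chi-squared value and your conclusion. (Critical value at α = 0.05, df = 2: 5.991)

29.285; not consistent

Expected counts for N = 437 under a 12:3:1 ratio (total parts = 16):
  white: 437 × 12/16 = 327.75
  yellow: 437 × 3/16 = 81.9375
  green: 437 × 1/16 = 27.3125
χ² = Σ (O − E)² / E
  white: (371 − 327.75)² / 327.75 = 5.7073
  yellow: (38 − 81.9375)² / 81.9375 = 23.5607
  green: (28 − 27.3125)² / 27.3125 = 0.0173
χ² = 5.7073 + 23.5607 + 0.0173 = 29.2853 ≈ 29.285
Degrees of freedom = 3 − 1 = 2; critical value at α = 0.05 is 5.991.
Since 29.285 > 5.991, we reject the null hypothesis — the data do not fit the 12:3:1 ratio.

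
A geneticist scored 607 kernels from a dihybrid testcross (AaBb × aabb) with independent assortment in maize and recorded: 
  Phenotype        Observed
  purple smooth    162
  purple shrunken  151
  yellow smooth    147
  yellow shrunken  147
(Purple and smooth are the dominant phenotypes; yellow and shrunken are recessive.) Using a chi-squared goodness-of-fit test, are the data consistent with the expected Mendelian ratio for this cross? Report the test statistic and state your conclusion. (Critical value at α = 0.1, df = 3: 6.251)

0.993; consistent

A dihybrid testcross with independent assortment gives a 1:1:1:1 ratio.
The 1:1:1:1 ratio has 4 parts, so with N = 607 the expected counts are:
  purple smooth: 607 × 1/4 = 151.75
  purple shrunken: 607 × 1/4 = 151.75
  yellow smooth: 607 × 1/4 = 151.75
  yellow shrunken: 607 × 1/4 = 151.75
χ² = Σ (O − E)² / E
  purple smooth: (162 − 151.75)² / 151.75 = 0.6923
  purple shrunken: (151 − 151.75)² / 151.75 = 0.0037
  yellow smooth: (147 − 151.75)² / 151.75 = 0.1487
  yellow shrunken: (147 − 151.75)² / 151.75 = 0.1487
χ² = 0.6923 + 0.0037 + 0.1487 + 0.1487 = 0.9934 ≈ 0.993
Degrees of freedom = 4 − 1 = 3; critical value at α = 0.1 is 6.251.
Since 0.993 < 6.251, we fail to reject the null hypothesis — the data are consistent with the 1:1:1:1 ratio.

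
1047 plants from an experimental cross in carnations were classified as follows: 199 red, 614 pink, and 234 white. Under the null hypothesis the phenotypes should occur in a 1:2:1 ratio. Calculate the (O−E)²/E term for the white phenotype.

2.942

Expected counts for N = 1047 under a 1:2:1 ratio (total parts = 4):
  red: 1047 × 1/4 = 261.75
  pink: 1047 × 2/4 = 523.5
  white: 1047 × 1/4 = 261.75
Contribution of white: (234 − 261.75)² / 261.75 = 2.9420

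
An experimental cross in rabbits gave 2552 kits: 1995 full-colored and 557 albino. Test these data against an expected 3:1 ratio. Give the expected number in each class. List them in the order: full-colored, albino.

1914, 638

Expected counts for N = 2552 under a 3:1 ratio (total parts = 4):
  full-colored: 2552 × 3/4 = 1914
  albino: 2552 × 1/4 = 638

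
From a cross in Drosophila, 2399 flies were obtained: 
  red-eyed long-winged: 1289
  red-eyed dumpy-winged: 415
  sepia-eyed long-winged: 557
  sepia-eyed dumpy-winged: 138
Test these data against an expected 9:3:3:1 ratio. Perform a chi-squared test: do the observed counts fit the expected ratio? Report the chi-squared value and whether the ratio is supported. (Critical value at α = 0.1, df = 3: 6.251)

The 9:3:3:1 ratio has 16 parts, so with N = 2399 the expected counts are:
  red-eyed long-winged: 2399 × 9/16 = 1349.4375
  red-eyed dumpy-winged: 2399 × 3/16 = 449.8125
  sepia-eyed long-winged: 2399 × 3/16 = 449.8125
  sepia-eyed dumpy-winged: 2399 × 1/16 = 149.9375
χ² = Σ (O − E)² / E
  red-eyed long-winged: (1289 − 1349.4375)² / 1349.4375 = 2.7068
  red-eyed dumpy-winged: (415 − 449.8125)² / 449.8125 = 2.6943
  sepia-eyed long-winged: (557 − 449.8125)² / 449.8125 = 25.5421
  sepia-eyed dumpy-winged: (138 − 149.9375)² / 149.9375 = 0.9504
χ² = 2.7068 + 2.6943 + 25.5421 + 0.9504 = 31.8936 ≈ 31.894
Degrees of freedom = 4 − 1 = 3; critical value at α = 0.1 is 6.251.
Since 31.894 > 6.251, we reject the null hypothesis — the data do not fit the 9:3:3:1 ratio.

31.894; not consistent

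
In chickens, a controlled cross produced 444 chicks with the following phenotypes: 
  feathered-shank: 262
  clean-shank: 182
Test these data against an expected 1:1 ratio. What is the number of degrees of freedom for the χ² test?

A goodness-of-fit test with 2 phenotype classes has df = 2 − 1 = 1.

1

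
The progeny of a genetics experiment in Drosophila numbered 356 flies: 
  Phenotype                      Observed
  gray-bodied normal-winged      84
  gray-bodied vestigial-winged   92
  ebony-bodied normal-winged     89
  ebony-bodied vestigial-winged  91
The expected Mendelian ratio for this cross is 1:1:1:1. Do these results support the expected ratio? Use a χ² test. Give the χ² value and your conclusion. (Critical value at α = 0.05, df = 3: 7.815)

Under the 1:1:1:1 hypothesis (Σ ratio = 4, N = 356):
  gray-bodied normal-winged: 356 × 1/4 = 89
  gray-bodied vestigial-winged: 356 × 1/4 = 89
  ebony-bodied normal-winged: 356 × 1/4 = 89
  ebony-bodied vestigial-winged: 356 × 1/4 = 89
χ² = Σ (O − E)² / E
  gray-bodied normal-winged: (84 − 89)² / 89 = 0.2809
  gray-bodied vestigial-winged: (92 − 89)² / 89 = 0.1011
  ebony-bodied normal-winged: (89 − 89)² / 89 = 0.0000
  ebony-bodied vestigial-winged: (91 − 89)² / 89 = 0.0449
χ² = 0.2809 + 0.1011 + 0.0000 + 0.0449 = 0.4269 ≈ 0.427
Degrees of freedom = 4 − 1 = 3; critical value at α = 0.05 is 7.815.
Since 0.427 < 7.815, we fail to reject the null hypothesis — the data are consistent with the 1:1:1:1 ratio.

0.427; consistent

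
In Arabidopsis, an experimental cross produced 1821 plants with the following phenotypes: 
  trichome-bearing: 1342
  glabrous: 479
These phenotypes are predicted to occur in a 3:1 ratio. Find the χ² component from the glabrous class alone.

1.239

The 3:1 ratio has 4 parts, so with N = 1821 the expected counts are:
  trichome-bearing: 1821 × 3/4 = 1365.75
  glabrous: 1821 × 1/4 = 455.25
Contribution of glabrous: (479 − 455.25)² / 455.25 = 1.2390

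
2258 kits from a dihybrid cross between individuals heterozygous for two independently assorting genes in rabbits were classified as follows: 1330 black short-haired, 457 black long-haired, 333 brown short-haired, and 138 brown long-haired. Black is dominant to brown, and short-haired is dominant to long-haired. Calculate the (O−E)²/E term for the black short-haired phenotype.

2.823

A dihybrid F₂ with independent assortment and complete dominance at both loci gives a 9:3:3:1 phenotypic ratio.
Total ratio parts = 16. Expected numbers out of 2258:
  black short-haired: 2258 × 9/16 = 1270.125
  black long-haired: 2258 × 3/16 = 423.375
  brown short-haired: 2258 × 3/16 = 423.375
  brown long-haired: 2258 × 1/16 = 141.125
Contribution of black short-haired: (1330 − 1270.125)² / 1270.125 = 2.8226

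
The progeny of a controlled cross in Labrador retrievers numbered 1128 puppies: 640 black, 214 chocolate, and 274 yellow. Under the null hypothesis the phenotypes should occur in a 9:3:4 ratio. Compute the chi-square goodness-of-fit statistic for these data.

Total ratio parts = 16. Expected numbers out of 1128:
  black: 1128 × 9/16 = 634.5
  chocolate: 1128 × 3/16 = 211.5
  yellow: 1128 × 4/16 = 282
χ² = Σ (O − E)² / E
  black: (640 − 634.5)² / 634.5 = 0.0477
  chocolate: (214 − 211.5)² / 211.5 = 0.0296
  yellow: (274 − 282)² / 282 = 0.2270
χ² = 0.0477 + 0.0296 + 0.2270 = 0.3043 ≈ 0.304

0.304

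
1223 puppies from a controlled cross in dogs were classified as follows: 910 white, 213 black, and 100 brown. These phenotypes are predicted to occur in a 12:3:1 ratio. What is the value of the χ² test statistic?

Expected counts for N = 1223 under a 12:3:1 ratio (total parts = 16):
  white: 1223 × 12/16 = 917.25
  black: 1223 × 3/16 = 229.3125
  brown: 1223 × 1/16 = 76.4375
χ² = Σ (O − E)² / E
  white: (910 − 917.25)² / 917.25 = 0.0573
  black: (213 − 229.3125)² / 229.3125 = 1.1604
  brown: (100 − 76.4375)² / 76.4375 = 7.2633
χ² = 0.0573 + 1.1604 + 7.2633 = 8.481

8.481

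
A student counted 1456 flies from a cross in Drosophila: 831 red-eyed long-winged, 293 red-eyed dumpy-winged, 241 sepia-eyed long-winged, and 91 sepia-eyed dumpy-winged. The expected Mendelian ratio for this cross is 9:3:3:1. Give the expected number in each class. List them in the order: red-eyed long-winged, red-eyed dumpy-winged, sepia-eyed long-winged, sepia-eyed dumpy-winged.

The 9:3:3:1 ratio has 16 parts, so with N = 1456 the expected counts are:
  red-eyed long-winged: 1456 × 9/16 = 819
  red-eyed dumpy-winged: 1456 × 3/16 = 273
  sepia-eyed long-winged: 1456 × 3/16 = 273
  sepia-eyed dumpy-winged: 1456 × 1/16 = 91

819, 273, 273, 91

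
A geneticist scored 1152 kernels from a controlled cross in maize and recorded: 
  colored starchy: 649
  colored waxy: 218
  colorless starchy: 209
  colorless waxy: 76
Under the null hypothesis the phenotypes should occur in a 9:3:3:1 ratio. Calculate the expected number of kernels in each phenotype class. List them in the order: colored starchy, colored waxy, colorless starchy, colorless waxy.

Under the 9:3:3:1 hypothesis (Σ ratio = 16, N = 1152):
  colored starchy: 1152 × 9/16 = 648
  colored waxy: 1152 × 3/16 = 216
  colorless starchy: 1152 × 3/16 = 216
  colorless waxy: 1152 × 1/16 = 72

648, 216, 216, 72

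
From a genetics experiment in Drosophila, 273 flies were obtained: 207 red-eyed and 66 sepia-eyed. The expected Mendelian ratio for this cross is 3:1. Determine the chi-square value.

0.099

Total ratio parts = 4. Expected numbers out of 273:
  red-eyed: 273 × 3/4 = 204.75
  sepia-eyed: 273 × 1/4 = 68.25
χ² = Σ (O − E)² / E
  red-eyed: (207 − 204.75)² / 204.75 = 0.0247
  sepia-eyed: (66 − 68.25)² / 68.25 = 0.0742
χ² = 0.0247 + 0.0742 = 0.0989 ≈ 0.099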